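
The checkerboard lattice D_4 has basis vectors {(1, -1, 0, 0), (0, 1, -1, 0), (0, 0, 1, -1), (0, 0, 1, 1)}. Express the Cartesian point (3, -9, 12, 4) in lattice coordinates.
3b₁ - 6b₂ + b₃ + 5b₄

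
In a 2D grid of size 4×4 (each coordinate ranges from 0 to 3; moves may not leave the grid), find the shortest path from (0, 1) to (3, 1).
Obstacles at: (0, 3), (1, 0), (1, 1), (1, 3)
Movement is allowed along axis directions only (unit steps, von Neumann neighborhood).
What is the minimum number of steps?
5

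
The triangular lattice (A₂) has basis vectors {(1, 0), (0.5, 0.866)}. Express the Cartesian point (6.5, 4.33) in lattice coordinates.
4b₁ + 5b₂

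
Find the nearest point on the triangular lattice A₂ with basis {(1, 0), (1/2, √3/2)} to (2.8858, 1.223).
(3, 1.732)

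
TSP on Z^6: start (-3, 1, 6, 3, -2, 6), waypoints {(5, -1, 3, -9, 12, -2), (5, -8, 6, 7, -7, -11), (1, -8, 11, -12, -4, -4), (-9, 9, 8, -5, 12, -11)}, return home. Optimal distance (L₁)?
218
(one optimal route: (-3, 1, 6, 3, -2, 6) → (5, -8, 6, 7, -7, -11) → (1, -8, 11, -12, -4, -4) → (5, -1, 3, -9, 12, -2) → (-9, 9, 8, -5, 12, -11) → (-3, 1, 6, 3, -2, 6))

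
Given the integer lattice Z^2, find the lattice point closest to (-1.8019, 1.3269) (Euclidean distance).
(-2, 1)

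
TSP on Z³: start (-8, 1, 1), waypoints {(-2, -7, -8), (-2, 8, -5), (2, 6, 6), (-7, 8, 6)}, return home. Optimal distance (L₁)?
82
(one optimal route: (-8, 1, 1) → (-2, -7, -8) → (-2, 8, -5) → (2, 6, 6) → (-7, 8, 6) → (-8, 1, 1))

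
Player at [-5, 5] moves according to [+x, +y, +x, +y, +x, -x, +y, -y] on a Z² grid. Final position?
(-3, 7)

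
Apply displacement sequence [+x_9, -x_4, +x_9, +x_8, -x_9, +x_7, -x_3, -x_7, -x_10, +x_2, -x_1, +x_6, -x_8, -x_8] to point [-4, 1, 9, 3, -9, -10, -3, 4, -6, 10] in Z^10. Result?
(-5, 2, 8, 2, -9, -9, -3, 3, -5, 9)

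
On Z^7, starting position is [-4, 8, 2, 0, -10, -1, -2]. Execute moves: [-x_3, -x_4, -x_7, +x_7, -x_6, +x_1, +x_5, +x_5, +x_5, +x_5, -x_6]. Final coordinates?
(-3, 8, 1, -1, -6, -3, -2)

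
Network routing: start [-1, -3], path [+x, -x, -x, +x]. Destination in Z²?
(-1, -3)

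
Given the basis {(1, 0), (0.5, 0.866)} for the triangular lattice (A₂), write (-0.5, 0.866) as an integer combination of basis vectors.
-b₁ + b₂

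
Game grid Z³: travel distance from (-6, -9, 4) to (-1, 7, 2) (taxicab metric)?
23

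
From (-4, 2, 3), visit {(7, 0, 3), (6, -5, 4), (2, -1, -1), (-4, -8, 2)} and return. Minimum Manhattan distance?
56
(one optimal route: (-4, 2, 3) → (2, -1, -1) → (7, 0, 3) → (6, -5, 4) → (-4, -8, 2) → (-4, 2, 3))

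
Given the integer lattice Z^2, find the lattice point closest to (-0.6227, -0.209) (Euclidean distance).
(-1, 0)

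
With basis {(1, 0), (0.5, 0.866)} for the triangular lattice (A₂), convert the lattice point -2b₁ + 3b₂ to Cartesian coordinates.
(-0.5, 2.598)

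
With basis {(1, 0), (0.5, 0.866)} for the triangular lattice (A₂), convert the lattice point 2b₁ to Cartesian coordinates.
(2, 0)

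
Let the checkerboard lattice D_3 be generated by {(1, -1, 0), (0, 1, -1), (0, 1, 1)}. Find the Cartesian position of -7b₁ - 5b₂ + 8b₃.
(-7, 10, 13)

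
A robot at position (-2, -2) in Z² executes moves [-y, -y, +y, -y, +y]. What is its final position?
(-2, -3)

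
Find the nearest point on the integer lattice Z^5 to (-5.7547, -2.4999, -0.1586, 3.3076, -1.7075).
(-6, -2, 0, 3, -2)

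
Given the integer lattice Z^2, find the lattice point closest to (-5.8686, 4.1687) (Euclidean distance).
(-6, 4)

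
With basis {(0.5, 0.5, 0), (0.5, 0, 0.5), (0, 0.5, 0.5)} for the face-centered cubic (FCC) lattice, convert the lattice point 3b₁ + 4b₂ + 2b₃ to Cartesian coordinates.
(3.5, 2.5, 3)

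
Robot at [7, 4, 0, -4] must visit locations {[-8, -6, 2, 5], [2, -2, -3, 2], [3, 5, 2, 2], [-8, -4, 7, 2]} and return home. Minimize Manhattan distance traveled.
90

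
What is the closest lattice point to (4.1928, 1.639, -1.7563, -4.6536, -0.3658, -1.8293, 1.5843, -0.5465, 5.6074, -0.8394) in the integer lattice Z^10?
(4, 2, -2, -5, 0, -2, 2, -1, 6, -1)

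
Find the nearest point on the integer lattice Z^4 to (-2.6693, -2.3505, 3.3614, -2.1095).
(-3, -2, 3, -2)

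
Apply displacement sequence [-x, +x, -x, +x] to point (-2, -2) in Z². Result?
(-2, -2)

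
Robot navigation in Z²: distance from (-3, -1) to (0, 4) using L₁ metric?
8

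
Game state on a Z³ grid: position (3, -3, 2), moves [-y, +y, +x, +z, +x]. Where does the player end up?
(5, -3, 3)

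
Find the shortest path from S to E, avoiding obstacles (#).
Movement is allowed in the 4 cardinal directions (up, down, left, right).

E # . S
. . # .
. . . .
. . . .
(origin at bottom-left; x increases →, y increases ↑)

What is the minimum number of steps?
7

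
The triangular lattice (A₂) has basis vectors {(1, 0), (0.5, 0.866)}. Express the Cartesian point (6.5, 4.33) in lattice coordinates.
4b₁ + 5b₂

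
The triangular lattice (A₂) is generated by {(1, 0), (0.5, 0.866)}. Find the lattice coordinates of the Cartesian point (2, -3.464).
4b₁ - 4b₂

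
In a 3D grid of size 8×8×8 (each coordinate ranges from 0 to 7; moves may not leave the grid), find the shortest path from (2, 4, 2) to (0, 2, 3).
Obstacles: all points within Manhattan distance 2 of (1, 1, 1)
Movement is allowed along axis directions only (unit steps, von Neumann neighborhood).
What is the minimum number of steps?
5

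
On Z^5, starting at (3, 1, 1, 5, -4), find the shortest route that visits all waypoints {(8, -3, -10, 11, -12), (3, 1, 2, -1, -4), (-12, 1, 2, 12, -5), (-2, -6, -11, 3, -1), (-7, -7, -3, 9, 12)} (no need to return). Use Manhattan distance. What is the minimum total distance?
140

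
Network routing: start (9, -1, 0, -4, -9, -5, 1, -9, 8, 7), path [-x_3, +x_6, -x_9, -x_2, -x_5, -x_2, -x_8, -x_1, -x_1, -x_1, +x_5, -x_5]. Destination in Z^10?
(6, -3, -1, -4, -10, -4, 1, -10, 7, 7)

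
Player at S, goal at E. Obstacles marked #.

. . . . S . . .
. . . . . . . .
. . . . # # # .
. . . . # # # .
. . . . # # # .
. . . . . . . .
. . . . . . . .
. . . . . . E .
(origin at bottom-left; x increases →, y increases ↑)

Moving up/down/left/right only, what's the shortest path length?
11
(one shortest path: (4, 7) → (3, 7) → (3, 6) → (3, 5) → (3, 4) → (3, 3) → (3, 2) → (4, 2) → (5, 2) → (6, 2) → (6, 1) → (6, 0))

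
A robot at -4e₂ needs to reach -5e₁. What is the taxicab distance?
9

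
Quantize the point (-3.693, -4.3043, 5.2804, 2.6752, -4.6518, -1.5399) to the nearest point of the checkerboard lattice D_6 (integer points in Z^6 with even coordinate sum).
(-4, -4, 5, 3, -5, -1)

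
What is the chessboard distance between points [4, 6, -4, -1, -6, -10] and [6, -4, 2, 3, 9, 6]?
16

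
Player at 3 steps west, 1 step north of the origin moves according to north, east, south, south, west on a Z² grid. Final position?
(-3, 0)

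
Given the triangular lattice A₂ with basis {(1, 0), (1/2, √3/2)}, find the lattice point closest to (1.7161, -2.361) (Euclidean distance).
(1.5, -2.598)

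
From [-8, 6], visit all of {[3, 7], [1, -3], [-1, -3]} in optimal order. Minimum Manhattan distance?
26
(one optimal route: (-8, 6) → (3, 7) → (1, -3) → (-1, -3))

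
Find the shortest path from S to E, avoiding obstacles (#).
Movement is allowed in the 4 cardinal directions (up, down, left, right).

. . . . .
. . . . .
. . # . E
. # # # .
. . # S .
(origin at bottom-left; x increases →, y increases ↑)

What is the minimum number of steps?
3
(one shortest path: (3, 0) → (4, 0) → (4, 1) → (4, 2))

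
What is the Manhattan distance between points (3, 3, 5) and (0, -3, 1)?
13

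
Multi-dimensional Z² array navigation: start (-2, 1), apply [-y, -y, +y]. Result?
(-2, 0)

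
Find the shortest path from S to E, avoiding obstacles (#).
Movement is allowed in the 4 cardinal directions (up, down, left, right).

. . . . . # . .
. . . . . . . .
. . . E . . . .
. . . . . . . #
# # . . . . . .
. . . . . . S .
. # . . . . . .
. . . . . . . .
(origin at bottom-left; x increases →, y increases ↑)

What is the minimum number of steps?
6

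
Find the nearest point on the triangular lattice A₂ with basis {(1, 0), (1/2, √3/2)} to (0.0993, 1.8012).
(0, 1.732)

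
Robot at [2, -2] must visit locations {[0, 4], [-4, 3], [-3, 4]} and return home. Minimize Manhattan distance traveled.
24
(one optimal route: (2, -2) → (0, 4) → (-3, 4) → (-4, 3) → (2, -2))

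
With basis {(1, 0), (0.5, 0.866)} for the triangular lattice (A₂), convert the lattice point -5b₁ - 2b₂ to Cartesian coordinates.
(-6, -1.732)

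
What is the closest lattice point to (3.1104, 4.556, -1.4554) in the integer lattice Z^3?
(3, 5, -1)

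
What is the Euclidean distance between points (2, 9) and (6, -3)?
12.6491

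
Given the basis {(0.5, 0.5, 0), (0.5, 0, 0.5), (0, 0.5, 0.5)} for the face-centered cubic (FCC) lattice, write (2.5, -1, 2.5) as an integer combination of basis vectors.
-b₁ + 6b₂ - b₃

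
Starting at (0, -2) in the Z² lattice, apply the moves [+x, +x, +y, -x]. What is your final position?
(1, -1)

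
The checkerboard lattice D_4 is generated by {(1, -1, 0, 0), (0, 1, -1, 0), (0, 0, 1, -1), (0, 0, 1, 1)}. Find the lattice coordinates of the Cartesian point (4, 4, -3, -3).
4b₁ + 8b₂ + 4b₃ + b₄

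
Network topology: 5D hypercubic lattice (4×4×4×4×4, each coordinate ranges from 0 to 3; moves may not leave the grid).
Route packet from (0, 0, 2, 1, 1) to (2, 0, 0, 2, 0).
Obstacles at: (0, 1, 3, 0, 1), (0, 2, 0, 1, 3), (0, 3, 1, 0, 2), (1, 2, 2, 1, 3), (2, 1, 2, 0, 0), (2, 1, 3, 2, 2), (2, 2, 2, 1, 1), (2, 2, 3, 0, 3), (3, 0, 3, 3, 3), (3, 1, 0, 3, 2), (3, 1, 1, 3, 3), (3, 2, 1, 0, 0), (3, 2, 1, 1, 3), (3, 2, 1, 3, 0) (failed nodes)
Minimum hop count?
6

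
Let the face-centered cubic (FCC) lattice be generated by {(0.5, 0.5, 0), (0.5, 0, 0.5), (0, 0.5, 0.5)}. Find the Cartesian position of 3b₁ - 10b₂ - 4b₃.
(-3.5, -0.5, -7)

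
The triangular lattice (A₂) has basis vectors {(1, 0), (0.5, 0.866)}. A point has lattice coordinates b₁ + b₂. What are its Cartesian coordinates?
(1.5, 0.866)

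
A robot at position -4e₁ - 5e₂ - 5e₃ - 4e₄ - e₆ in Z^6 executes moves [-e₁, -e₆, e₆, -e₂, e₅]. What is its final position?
(-5, -6, -5, -4, 1, -1)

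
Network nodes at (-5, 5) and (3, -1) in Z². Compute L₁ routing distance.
14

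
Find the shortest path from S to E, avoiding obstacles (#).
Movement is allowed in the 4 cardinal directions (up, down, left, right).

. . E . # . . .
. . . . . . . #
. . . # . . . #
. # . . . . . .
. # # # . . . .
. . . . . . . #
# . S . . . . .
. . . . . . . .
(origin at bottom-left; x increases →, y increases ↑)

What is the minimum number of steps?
10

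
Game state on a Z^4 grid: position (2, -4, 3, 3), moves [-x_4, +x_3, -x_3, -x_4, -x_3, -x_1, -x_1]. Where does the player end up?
(0, -4, 2, 1)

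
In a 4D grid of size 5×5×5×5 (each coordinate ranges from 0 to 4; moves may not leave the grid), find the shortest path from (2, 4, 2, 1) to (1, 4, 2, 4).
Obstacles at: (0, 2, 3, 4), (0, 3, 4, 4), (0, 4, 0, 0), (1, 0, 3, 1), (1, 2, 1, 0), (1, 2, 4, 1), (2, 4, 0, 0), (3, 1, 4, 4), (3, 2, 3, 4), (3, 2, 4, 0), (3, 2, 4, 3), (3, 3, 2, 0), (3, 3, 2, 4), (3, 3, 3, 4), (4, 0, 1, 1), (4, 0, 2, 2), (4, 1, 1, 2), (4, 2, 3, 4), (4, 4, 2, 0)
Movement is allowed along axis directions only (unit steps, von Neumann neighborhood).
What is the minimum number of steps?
4
(one shortest path: (2, 4, 2, 1) → (1, 4, 2, 1) → (1, 4, 2, 2) → (1, 4, 2, 3) → (1, 4, 2, 4))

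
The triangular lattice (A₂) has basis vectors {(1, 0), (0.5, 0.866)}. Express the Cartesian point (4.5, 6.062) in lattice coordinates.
b₁ + 7b₂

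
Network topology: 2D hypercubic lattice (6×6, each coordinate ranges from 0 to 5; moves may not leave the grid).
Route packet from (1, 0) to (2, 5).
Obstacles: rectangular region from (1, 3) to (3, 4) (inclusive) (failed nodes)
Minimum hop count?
8
(one shortest path: (1, 0) → (0, 0) → (0, 1) → (0, 2) → (0, 3) → (0, 4) → (0, 5) → (1, 5) → (2, 5))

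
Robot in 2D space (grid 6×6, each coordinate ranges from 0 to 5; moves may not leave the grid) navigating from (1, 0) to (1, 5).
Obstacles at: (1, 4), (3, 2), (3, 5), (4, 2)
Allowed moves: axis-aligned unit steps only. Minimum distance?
7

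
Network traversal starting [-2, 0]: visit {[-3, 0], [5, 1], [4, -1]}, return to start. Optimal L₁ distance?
20
(one optimal route: (-2, 0) → (-3, 0) → (5, 1) → (4, -1) → (-2, 0))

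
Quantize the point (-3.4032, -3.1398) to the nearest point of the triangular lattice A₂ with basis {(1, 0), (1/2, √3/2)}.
(-3, -3.464)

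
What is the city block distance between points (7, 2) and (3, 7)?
9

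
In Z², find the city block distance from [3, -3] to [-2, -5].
7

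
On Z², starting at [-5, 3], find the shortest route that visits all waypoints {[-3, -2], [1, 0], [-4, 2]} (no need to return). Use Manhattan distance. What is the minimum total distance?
13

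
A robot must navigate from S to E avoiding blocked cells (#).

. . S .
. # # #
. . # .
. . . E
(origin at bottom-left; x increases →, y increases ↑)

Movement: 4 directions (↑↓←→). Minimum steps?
8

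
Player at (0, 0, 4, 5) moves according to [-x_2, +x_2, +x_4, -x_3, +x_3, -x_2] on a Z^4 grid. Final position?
(0, -1, 4, 6)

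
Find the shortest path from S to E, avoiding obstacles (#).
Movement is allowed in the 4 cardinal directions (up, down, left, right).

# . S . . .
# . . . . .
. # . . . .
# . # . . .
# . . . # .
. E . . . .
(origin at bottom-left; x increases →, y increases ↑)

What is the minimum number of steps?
8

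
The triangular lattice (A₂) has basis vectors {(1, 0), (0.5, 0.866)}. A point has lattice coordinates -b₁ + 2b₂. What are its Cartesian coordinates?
(0, 1.732)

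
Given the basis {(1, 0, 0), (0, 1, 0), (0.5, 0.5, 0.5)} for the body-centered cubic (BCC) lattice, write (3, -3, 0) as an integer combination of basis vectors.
3b₁ - 3b₂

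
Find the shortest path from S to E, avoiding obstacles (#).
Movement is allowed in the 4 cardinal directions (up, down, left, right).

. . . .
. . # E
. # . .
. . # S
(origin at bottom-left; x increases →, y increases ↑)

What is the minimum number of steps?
2
(one shortest path: (3, 0) → (3, 1) → (3, 2))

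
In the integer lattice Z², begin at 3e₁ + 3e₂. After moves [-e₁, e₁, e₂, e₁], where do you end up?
(4, 4)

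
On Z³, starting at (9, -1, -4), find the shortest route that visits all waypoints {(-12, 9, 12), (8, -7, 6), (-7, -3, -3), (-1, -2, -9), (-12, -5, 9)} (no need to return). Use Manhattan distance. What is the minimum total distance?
95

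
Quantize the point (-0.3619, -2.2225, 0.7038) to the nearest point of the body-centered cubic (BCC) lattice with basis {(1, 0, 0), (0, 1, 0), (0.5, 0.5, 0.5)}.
(-0.5, -2.5, 0.5)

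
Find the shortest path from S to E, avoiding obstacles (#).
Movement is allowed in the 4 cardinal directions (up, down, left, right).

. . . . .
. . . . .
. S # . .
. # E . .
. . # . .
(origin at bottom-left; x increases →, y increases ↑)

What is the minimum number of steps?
6
(one shortest path: (1, 2) → (1, 3) → (2, 3) → (3, 3) → (3, 2) → (3, 1) → (2, 1))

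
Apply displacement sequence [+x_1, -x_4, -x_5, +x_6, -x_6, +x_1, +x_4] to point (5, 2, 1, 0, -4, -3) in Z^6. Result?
(7, 2, 1, 0, -5, -3)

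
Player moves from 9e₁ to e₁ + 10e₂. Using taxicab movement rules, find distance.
18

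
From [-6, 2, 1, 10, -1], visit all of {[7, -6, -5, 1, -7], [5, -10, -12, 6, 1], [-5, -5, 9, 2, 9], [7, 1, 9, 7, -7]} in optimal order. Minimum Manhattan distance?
126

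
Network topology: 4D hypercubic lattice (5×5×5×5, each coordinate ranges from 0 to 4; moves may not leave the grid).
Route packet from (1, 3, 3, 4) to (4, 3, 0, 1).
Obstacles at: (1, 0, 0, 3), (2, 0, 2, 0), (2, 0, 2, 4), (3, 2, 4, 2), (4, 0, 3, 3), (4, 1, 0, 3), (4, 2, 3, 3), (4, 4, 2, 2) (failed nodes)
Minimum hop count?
9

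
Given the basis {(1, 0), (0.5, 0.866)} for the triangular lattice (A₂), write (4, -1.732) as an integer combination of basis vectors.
5b₁ - 2b₂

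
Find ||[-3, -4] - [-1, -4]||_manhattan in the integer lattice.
2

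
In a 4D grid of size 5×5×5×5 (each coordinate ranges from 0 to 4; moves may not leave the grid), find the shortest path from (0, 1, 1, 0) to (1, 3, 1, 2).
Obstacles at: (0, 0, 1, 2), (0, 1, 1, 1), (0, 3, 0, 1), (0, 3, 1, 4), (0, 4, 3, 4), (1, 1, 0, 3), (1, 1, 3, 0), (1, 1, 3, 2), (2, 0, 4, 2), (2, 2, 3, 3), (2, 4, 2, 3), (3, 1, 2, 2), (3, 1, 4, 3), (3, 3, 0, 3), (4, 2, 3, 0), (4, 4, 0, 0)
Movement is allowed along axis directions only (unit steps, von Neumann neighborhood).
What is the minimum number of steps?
5
(one shortest path: (0, 1, 1, 0) → (1, 1, 1, 0) → (1, 2, 1, 0) → (1, 3, 1, 0) → (1, 3, 1, 1) → (1, 3, 1, 2))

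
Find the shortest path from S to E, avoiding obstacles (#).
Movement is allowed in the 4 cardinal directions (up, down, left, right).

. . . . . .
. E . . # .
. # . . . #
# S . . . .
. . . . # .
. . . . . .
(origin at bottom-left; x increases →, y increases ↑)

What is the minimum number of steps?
4
(one shortest path: (1, 2) → (2, 2) → (2, 3) → (2, 4) → (1, 4))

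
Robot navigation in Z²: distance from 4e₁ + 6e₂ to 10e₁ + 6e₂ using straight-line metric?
6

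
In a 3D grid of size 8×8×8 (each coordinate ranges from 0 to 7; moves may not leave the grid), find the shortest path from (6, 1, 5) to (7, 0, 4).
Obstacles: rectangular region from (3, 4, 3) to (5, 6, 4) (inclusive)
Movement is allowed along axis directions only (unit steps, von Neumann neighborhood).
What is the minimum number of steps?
3
(one shortest path: (6, 1, 5) → (7, 1, 5) → (7, 0, 5) → (7, 0, 4))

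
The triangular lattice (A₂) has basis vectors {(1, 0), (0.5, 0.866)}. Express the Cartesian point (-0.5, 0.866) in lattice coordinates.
-b₁ + b₂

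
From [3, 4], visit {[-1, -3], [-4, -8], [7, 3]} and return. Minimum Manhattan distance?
46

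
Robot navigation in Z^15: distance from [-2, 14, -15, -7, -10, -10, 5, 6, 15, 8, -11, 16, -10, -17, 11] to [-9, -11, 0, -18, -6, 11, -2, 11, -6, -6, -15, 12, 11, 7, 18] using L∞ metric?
25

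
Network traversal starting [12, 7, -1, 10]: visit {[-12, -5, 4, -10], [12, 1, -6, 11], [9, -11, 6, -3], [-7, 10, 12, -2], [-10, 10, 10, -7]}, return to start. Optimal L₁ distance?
172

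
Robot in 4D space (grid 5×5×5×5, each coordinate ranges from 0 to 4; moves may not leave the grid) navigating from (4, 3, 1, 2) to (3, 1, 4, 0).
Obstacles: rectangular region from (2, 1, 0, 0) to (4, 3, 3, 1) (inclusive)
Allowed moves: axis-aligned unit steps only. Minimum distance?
8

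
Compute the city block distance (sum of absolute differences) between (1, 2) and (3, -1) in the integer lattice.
5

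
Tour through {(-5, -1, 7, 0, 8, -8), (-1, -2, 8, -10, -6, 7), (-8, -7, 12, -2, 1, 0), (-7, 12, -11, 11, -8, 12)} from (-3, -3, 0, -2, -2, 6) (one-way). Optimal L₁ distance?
173
(one optimal route: (-3, -3, 0, -2, -2, 6) → (-5, -1, 7, 0, 8, -8) → (-8, -7, 12, -2, 1, 0) → (-1, -2, 8, -10, -6, 7) → (-7, 12, -11, 11, -8, 12))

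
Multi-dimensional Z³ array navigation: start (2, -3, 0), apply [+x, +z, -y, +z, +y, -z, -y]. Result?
(3, -4, 1)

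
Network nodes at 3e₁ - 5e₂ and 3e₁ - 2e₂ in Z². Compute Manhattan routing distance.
3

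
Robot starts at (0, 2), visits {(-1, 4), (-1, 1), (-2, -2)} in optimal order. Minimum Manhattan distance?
10
(one optimal route: (0, 2) → (-1, 4) → (-1, 1) → (-2, -2))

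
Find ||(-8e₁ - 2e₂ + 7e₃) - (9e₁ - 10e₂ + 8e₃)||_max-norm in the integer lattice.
17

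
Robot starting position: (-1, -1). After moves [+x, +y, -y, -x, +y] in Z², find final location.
(-1, 0)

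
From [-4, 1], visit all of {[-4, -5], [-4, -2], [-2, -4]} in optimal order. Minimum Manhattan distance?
9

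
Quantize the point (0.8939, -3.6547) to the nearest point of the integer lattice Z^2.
(1, -4)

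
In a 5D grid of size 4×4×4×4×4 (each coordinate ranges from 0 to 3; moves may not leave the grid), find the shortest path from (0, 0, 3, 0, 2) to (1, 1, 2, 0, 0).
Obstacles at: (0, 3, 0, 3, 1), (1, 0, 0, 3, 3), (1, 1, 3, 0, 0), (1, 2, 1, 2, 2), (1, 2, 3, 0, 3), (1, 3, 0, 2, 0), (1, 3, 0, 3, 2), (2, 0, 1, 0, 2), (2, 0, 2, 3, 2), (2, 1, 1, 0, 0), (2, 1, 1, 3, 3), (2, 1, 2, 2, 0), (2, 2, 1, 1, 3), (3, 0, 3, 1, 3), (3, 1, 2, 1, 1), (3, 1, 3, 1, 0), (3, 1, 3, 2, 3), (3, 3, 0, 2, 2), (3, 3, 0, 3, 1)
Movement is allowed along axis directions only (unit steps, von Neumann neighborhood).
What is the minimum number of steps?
5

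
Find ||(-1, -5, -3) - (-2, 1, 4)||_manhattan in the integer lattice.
14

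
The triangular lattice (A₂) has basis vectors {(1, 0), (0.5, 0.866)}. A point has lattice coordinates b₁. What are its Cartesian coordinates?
(1, 0)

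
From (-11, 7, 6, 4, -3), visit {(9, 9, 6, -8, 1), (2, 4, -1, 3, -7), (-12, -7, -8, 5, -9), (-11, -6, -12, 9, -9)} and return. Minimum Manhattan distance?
164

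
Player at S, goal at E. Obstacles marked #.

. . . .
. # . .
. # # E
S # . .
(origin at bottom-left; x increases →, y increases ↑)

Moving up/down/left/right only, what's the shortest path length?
8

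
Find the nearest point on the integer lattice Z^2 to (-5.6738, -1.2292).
(-6, -1)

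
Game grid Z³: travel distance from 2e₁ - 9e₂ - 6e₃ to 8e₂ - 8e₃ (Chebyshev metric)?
17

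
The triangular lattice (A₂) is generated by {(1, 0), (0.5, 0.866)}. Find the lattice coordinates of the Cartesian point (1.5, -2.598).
3b₁ - 3b₂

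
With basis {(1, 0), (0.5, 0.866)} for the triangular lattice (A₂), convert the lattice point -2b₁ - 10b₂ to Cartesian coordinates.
(-7, -8.66)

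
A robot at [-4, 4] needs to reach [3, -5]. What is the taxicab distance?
16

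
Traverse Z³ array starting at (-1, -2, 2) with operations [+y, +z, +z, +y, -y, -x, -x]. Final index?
(-3, -1, 4)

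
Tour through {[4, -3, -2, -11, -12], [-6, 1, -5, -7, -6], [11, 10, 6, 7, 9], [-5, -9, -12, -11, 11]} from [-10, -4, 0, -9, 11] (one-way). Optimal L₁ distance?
157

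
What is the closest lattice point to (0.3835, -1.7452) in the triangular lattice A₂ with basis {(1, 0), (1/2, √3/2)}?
(0, -1.732)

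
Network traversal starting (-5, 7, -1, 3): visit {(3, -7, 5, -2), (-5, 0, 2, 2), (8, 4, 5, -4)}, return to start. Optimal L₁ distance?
80
(one optimal route: (-5, 7, -1, 3) → (-5, 0, 2, 2) → (3, -7, 5, -2) → (8, 4, 5, -4) → (-5, 7, -1, 3))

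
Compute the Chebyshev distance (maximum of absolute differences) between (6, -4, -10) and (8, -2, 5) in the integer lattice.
15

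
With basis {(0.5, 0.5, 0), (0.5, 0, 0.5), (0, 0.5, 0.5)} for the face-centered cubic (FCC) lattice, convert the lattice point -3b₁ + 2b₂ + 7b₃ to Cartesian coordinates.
(-0.5, 2, 4.5)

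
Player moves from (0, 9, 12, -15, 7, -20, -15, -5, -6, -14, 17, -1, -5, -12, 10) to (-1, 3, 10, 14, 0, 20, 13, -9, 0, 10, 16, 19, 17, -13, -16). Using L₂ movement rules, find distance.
74.1957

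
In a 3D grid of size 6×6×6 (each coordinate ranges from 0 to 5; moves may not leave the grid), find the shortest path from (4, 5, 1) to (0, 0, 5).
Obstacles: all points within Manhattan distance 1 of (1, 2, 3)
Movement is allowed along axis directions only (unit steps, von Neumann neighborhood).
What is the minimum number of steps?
13
(one shortest path: (4, 5, 1) → (3, 5, 1) → (2, 5, 1) → (1, 5, 1) → (0, 5, 1) → (0, 4, 1) → (0, 3, 1) → (0, 2, 1) → (0, 1, 1) → (0, 0, 1) → (0, 0, 2) → (0, 0, 3) → (0, 0, 4) → (0, 0, 5))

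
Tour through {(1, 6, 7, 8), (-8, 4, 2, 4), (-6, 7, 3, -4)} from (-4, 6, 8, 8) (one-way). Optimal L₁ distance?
40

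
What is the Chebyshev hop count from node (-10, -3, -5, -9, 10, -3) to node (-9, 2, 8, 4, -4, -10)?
14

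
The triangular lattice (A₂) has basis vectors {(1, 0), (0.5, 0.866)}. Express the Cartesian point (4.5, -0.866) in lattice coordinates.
5b₁ - b₂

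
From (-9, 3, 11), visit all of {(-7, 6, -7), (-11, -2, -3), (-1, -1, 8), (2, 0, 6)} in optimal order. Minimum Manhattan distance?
61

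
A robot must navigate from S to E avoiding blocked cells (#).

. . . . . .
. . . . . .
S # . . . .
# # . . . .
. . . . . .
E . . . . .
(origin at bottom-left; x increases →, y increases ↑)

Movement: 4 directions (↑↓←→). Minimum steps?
9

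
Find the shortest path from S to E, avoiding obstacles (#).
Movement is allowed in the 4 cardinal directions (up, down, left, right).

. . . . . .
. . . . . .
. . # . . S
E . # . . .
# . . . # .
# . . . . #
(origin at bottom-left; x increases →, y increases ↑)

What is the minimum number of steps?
8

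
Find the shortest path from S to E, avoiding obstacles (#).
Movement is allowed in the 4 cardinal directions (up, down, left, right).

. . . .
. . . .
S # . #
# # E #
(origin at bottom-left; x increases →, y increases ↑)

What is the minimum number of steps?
5
(one shortest path: (0, 1) → (0, 2) → (1, 2) → (2, 2) → (2, 1) → (2, 0))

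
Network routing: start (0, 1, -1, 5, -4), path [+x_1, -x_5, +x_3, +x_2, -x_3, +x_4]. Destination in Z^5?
(1, 2, -1, 6, -5)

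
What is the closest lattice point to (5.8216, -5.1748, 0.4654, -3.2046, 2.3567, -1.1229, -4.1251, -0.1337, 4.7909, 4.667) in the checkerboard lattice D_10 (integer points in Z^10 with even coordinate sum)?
(6, -5, 1, -3, 2, -1, -4, 0, 5, 5)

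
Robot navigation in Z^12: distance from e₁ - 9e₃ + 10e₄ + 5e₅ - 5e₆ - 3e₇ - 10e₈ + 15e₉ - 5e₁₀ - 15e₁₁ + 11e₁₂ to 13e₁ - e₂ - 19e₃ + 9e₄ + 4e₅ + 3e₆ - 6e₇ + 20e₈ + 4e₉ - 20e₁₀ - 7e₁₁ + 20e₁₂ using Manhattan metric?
109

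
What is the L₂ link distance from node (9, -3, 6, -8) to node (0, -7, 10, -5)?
11.0454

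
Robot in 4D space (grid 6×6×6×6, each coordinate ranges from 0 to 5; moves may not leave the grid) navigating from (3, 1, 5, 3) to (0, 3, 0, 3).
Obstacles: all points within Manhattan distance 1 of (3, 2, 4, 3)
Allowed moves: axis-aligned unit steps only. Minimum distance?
10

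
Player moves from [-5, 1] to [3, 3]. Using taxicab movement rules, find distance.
10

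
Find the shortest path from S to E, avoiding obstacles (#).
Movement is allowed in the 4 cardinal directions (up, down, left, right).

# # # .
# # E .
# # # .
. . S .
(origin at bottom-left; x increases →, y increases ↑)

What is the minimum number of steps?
4
(one shortest path: (2, 0) → (3, 0) → (3, 1) → (3, 2) → (2, 2))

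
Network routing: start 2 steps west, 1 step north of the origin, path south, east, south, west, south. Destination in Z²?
(-2, -2)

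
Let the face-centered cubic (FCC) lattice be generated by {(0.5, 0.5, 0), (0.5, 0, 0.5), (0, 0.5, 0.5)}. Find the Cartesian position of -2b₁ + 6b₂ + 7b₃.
(2, 2.5, 6.5)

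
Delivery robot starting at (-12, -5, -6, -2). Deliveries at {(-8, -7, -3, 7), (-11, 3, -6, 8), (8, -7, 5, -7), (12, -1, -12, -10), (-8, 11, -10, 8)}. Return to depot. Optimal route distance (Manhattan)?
170
(one optimal route: (-12, -5, -6, -2) → (-8, -7, -3, 7) → (-11, 3, -6, 8) → (-8, 11, -10, 8) → (12, -1, -12, -10) → (8, -7, 5, -7) → (-12, -5, -6, -2))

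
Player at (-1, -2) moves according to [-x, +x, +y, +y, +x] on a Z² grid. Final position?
(0, 0)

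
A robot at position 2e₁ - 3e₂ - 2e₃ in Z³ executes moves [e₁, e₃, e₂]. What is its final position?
(3, -2, -1)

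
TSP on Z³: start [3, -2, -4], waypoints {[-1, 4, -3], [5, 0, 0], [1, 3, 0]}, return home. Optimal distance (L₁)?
32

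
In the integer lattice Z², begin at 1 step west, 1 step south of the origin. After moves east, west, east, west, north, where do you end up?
(-1, 0)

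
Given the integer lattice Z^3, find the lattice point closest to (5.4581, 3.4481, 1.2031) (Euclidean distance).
(5, 3, 1)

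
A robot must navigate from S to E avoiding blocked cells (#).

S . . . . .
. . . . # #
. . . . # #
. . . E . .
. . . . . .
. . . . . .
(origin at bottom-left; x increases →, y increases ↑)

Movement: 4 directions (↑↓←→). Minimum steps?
6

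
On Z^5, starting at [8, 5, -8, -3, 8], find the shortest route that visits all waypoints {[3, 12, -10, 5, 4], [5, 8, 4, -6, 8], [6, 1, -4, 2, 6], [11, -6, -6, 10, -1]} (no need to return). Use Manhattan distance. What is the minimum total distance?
110
(one optimal route: (8, 5, -8, -3, 8) → (5, 8, 4, -6, 8) → (3, 12, -10, 5, 4) → (6, 1, -4, 2, 6) → (11, -6, -6, 10, -1))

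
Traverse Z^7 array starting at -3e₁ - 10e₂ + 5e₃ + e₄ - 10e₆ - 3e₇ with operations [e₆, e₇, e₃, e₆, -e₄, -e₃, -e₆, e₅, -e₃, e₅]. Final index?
(-3, -10, 4, 0, 2, -9, -2)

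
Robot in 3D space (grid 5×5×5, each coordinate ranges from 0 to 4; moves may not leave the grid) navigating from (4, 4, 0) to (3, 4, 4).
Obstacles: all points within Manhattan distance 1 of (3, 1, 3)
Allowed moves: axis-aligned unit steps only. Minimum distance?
5
(one shortest path: (4, 4, 0) → (3, 4, 0) → (3, 4, 1) → (3, 4, 2) → (3, 4, 3) → (3, 4, 4))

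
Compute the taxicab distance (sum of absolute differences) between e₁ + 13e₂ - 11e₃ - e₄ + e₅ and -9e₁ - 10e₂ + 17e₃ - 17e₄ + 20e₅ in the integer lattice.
96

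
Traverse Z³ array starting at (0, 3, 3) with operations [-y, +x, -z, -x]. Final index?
(0, 2, 2)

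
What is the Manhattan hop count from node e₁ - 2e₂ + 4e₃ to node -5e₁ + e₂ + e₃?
12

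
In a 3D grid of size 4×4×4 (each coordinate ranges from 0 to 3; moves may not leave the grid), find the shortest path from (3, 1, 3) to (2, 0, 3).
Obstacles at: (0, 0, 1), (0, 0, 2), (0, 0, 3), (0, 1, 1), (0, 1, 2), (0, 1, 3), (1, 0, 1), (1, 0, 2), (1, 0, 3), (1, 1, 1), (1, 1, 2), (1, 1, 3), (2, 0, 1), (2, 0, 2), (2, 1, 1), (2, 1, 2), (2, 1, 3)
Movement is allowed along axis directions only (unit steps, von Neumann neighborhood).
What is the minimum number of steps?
2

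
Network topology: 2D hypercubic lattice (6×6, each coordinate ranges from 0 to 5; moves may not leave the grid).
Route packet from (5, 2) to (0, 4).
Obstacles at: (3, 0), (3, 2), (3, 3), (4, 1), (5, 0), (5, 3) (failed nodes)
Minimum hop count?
7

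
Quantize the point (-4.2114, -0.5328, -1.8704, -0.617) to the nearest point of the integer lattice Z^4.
(-4, -1, -2, -1)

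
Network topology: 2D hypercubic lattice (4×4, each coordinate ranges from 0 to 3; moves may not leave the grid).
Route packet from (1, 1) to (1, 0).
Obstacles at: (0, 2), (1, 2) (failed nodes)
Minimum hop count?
1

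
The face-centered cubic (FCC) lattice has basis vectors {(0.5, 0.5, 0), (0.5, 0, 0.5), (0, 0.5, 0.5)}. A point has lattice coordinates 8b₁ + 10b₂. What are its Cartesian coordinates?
(9, 4, 5)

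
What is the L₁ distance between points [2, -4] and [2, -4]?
0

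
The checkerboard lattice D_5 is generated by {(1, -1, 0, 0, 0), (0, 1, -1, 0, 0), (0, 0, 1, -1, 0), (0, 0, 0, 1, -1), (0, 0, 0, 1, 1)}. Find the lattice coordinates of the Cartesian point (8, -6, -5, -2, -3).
8b₁ + 2b₂ - 3b₃ - b₄ - 4b₅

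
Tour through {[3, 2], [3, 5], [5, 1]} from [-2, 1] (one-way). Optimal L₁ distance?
13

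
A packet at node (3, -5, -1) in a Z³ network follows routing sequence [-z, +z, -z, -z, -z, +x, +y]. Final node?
(4, -4, -4)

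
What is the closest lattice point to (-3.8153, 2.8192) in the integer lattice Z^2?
(-4, 3)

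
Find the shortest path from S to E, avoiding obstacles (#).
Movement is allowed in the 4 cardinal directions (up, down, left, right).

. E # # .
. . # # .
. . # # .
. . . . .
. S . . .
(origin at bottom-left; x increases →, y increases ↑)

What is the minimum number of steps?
4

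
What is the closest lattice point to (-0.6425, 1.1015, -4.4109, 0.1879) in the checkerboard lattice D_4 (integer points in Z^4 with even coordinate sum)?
(-1, 1, -4, 0)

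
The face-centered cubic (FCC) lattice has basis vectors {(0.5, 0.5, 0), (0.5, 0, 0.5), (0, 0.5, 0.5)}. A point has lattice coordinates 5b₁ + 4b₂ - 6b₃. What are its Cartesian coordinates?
(4.5, -0.5, -1)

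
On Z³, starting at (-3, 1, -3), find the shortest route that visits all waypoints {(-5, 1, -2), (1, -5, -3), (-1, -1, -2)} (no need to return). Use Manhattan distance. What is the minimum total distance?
16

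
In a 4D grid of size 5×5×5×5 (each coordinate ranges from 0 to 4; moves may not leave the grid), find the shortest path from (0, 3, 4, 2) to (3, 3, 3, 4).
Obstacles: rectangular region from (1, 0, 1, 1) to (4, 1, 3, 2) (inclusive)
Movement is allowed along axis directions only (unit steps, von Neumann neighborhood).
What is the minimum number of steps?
6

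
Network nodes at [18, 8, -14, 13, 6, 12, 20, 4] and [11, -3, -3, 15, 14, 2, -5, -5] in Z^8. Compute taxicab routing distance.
83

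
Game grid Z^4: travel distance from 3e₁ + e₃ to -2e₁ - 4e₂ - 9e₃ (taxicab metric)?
19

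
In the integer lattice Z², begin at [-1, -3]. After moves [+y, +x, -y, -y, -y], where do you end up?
(0, -5)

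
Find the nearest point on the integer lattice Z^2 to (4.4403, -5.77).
(4, -6)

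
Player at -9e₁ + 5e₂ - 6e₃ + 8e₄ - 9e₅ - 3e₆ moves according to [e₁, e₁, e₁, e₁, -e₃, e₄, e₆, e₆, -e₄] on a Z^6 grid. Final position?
(-5, 5, -7, 8, -9, -1)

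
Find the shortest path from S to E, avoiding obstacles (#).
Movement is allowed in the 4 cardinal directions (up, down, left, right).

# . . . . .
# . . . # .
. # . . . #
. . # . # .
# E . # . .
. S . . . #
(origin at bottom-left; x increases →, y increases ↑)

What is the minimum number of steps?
1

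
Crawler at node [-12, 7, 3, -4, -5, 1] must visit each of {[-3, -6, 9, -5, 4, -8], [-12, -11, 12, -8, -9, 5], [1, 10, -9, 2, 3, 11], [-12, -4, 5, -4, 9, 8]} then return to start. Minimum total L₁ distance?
230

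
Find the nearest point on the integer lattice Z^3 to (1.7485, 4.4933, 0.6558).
(2, 4, 1)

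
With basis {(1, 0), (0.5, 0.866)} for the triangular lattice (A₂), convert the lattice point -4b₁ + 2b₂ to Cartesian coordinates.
(-3, 1.732)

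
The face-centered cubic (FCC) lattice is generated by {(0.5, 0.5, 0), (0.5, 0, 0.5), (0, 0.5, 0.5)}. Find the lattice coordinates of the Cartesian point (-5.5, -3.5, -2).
-7b₁ - 4b₂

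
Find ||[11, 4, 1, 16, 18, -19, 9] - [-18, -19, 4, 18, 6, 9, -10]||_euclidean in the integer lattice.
51.6914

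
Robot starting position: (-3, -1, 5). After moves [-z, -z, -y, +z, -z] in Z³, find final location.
(-3, -2, 3)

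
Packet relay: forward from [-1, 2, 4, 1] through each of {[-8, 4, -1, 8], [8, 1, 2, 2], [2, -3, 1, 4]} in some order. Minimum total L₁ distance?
49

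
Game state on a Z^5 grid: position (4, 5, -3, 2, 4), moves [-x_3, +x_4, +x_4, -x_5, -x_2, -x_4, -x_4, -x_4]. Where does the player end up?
(4, 4, -4, 1, 3)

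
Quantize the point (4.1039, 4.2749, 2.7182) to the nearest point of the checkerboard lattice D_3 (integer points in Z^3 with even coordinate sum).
(4, 4, 2)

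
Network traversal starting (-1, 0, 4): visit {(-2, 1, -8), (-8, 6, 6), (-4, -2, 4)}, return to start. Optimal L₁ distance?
58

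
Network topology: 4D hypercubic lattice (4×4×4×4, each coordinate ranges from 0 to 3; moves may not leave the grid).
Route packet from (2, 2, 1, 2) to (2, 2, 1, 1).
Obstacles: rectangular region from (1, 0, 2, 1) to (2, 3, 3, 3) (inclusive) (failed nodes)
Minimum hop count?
1
(one shortest path: (2, 2, 1, 2) → (2, 2, 1, 1))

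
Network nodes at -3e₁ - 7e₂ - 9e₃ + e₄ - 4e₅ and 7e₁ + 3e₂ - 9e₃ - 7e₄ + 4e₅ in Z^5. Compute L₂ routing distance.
18.1108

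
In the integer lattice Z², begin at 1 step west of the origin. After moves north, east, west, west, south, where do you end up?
(-2, 0)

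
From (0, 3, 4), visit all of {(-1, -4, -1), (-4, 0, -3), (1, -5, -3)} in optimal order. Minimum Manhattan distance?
28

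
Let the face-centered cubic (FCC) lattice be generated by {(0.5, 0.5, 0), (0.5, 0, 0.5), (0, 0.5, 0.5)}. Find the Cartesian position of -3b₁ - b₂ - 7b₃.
(-2, -5, -4)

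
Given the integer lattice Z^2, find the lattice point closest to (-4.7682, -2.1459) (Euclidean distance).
(-5, -2)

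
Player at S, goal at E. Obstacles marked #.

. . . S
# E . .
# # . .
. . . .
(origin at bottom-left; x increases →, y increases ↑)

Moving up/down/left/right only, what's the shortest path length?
3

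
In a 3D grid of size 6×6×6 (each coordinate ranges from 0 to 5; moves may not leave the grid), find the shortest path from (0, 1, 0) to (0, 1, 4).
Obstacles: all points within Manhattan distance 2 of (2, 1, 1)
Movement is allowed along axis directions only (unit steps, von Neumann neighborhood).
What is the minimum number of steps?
6
(one shortest path: (0, 1, 0) → (0, 0, 0) → (0, 0, 1) → (0, 0, 2) → (0, 1, 2) → (0, 1, 3) → (0, 1, 4))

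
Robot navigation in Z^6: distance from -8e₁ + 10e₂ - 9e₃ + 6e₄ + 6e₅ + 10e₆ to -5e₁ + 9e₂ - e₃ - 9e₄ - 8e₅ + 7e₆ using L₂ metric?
22.4499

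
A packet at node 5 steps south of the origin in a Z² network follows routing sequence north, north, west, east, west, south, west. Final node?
(-2, -4)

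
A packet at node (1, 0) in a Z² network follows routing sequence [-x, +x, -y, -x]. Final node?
(0, -1)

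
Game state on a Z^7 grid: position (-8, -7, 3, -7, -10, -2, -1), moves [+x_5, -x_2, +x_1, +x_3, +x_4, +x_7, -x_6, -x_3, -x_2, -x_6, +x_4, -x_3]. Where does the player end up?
(-7, -9, 2, -5, -9, -4, 0)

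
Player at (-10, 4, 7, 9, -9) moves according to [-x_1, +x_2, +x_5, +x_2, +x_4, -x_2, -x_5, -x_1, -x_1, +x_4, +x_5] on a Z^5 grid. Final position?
(-13, 5, 7, 11, -8)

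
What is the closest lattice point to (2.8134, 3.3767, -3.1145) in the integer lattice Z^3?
(3, 3, -3)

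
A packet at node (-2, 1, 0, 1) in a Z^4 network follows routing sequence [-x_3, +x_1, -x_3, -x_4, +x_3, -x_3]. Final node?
(-1, 1, -2, 0)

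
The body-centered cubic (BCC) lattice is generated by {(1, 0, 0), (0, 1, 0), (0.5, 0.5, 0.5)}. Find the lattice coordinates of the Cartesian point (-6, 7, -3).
-3b₁ + 10b₂ - 6b₃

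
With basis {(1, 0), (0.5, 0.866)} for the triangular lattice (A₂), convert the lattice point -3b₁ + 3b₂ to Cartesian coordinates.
(-1.5, 2.598)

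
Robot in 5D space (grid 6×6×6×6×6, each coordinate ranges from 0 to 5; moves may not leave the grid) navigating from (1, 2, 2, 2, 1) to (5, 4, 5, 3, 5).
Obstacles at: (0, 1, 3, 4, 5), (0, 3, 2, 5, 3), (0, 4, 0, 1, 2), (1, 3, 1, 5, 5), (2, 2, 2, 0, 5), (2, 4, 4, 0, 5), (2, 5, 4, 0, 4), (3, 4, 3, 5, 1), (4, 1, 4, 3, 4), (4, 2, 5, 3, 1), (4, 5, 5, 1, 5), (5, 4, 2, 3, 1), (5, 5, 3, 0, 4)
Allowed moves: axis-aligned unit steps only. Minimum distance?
14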